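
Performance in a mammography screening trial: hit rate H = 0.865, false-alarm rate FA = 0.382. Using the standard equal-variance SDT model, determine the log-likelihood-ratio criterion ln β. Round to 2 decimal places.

ln β = -0.56

z(H) = 1.103
z(FA) = -0.300
ln β = −½·[z(H)² − z(FA)²] = −0.5 × (1.217 − 0.090) = -0.5635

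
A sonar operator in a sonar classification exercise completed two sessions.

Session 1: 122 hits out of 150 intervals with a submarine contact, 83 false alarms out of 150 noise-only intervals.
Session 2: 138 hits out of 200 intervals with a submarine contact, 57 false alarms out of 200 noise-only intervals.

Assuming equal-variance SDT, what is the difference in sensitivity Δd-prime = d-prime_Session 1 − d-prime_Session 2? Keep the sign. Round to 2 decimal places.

Δd-prime = -0.31

Session 1: z(0.8133) = 0.890, z(0.5533) = 0.134, d' = 0.756
Session 2: z(0.6900) = 0.496, z(0.2850) = -0.568, d' = 1.064
Δd' = d'_Session 1 − d'_Session 2 = 0.756 − 1.064 = -0.308
Session 2 has the higher sensitivity.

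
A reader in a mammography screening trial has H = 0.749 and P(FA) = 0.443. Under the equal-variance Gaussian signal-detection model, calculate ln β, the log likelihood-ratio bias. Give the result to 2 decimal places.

z(H) = 0.671
z(FA) = -0.143
ln β = −½·[z(H)² − z(FA)²] = −0.5 × (0.450 − 0.020) = -0.215

ln β = -0.22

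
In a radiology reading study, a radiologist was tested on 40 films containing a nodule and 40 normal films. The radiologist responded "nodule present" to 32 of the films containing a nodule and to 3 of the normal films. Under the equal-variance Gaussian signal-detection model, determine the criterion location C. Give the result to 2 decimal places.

H = 32/40 = 0.8000
FA = 3/40 = 0.0750
z(0.8000) = 0.8416, z(0.0750) = -1.4395
c = −½·[z(H) + z(FA)] = −0.5 × (0.8416 + (-1.4395)) = 0.29895

C = 0.30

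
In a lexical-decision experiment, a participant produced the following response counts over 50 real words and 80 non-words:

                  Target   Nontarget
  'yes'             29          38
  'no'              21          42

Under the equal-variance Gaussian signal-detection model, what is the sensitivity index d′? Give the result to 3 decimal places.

H = 29/50 = 0.5800
FA = 38/80 = 0.4750
z(H) = 0.2019
z(FA) = -0.0627
d' = z(H) − z(FA) = 0.2019 − (-0.0627) = 0.2646

d′ = 0.265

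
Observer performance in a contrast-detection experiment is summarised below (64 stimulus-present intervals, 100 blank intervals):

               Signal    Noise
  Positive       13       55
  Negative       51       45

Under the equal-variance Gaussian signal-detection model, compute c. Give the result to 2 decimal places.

H = 13/64 = 0.2031
FA = 55/100 = 0.5500
z(H) = z(0.2031) = -0.831
z(FA) = z(0.5500) = 0.126
c = −½·[z(H) + z(FA)] = −0.5 × (-0.831 + 0.126) = 0.3525
c > 0: the observer has a conservative response bias.

c = 0.35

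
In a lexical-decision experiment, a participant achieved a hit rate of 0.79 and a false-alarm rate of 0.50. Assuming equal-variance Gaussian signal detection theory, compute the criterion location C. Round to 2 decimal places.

z(0.79) = 0.806, z(0.50) = 0.000
c = −½·[z(H) + z(FA)] = −0.5 × (0.806 + 0.000) = -0.403
c < 0: the participant has a liberal response bias.

C = -0.40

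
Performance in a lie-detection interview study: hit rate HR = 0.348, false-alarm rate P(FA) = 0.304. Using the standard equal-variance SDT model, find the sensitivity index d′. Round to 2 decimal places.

d′ = 0.12

z(0.348) = -0.391, z(0.304) = -0.513
d' = z(H) − z(FA) = -0.391 − (-0.513) = 0.122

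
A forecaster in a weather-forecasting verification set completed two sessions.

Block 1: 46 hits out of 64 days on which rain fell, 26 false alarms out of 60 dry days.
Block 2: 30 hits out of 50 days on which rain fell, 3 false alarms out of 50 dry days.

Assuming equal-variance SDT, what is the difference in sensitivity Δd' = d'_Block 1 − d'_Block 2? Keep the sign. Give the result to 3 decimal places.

Δd' = -1.061

Block 1: z(0.7188) = 0.5793, z(0.4333) = -0.1680, d' = 0.7473
Block 2: z(0.6000) = 0.2533, z(0.0600) = -1.5548, d' = 1.8081
Δd' = d'_Block 1 − d'_Block 2 = 0.7473 − 1.8081 = -1.0608
Block 2 has the higher sensitivity.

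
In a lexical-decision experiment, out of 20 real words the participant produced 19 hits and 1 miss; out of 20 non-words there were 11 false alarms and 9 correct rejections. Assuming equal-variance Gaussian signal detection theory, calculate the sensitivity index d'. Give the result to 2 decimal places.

H = 19/20 = 0.9500
FA = 11/20 = 0.5500
z(H) = z(0.9500) = 1.645
z(FA) = z(0.5500) = 0.126
d' = z(H) − z(FA) = 1.645 − 0.126 = 1.519

d' = 1.52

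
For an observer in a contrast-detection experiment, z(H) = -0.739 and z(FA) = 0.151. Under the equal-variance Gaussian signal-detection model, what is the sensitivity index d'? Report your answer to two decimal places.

d' = z(H) − z(FA) = -0.739 − 0.151 = -0.890

d' = -0.89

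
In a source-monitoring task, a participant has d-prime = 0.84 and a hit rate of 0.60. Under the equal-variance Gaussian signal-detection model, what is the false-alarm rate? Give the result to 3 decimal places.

z(hit rate) = z(0.60) = 0.2533
z(FA) = z(H) − d' = 0.2533 − 0.84 = -0.5867
false-alarm rate = Φ(-0.5867) = 0.2787

false-alarm rate = 0.279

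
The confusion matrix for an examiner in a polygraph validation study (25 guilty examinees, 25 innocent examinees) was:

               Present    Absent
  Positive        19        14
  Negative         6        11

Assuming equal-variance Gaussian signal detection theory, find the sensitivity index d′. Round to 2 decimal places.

H = 19/25 = 0.7600
FA = 14/25 = 0.5600
Φ⁻¹(H) = 0.7063
Φ⁻¹(FA) = 0.1510
d' = z(H) − z(FA) = 0.7063 − 0.1510 = 0.5553

d′ = 0.56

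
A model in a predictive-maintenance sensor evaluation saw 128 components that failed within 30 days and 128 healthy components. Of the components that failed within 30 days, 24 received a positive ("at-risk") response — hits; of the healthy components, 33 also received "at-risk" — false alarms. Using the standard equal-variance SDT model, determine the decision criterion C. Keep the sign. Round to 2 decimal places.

C = 0.77

H = 24/128 = 0.1875
FA = 33/128 = 0.2578
z(0.1875) = -0.8871, z(0.2578) = -0.6501
c = −½·[z(H) + z(FA)] = −0.5 × (-0.8871 + (-0.6501)) = 0.7686
c > 0: the model has a conservative response bias.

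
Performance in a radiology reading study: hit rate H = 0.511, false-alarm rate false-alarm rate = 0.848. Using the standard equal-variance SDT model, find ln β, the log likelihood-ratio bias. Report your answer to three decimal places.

z(H) = z(0.511) = 0.0276
z(FA) = z(0.848) = 1.0279
ln β = −½·[z(H)² − z(FA)²] = −0.5 × (0.0008 − 1.0566) = 0.5279

ln β = 0.528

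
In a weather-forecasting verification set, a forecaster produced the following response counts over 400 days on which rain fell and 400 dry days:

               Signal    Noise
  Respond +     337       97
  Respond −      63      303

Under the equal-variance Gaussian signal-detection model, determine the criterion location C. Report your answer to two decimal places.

C = -0.15

H = 337/400 = 0.8425
FA = 97/400 = 0.2425
z(H) = z(0.8425) = 1.0048
z(FA) = z(0.2425) = -0.6983
c = −½·[z(H) + z(FA)] = −0.5 × (1.0048 + (-0.6983)) = -0.15325
c < 0: the forecaster has a liberal response bias.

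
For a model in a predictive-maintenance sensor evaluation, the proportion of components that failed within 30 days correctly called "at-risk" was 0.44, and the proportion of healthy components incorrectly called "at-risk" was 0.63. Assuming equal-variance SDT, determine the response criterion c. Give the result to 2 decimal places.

Φ⁻¹(0.44) = -0.1510, Φ⁻¹(0.63) = 0.3319
c = −½·[z(H) + z(FA)] = −0.5 × (-0.1510 + 0.3319) = -0.09045
c < 0: the model has a liberal response bias.

c = -0.09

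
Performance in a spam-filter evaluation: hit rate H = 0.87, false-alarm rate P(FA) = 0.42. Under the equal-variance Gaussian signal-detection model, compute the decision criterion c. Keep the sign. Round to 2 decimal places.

Φ⁻¹(H) = Φ⁻¹(0.87) = 1.1264
Φ⁻¹(FA) = Φ⁻¹(0.42) = -0.2019
c = −½·[z(H) + z(FA)] = −0.5 × (1.1264 + (-0.2019)) = -0.46225
c < 0: the classifier has a liberal response bias.

c = -0.46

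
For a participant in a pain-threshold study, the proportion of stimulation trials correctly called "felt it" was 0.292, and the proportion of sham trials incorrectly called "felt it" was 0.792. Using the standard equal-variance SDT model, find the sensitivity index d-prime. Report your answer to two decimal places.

z(0.292) = -0.548, z(0.792) = 0.813
d' = z(H) − z(FA) = -0.548 − 0.813 = -1.361

d-prime = -1.36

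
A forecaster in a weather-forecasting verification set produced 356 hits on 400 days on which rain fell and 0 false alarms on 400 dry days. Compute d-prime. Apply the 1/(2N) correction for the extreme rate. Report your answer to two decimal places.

d-prime = 4.25

The false-alarm rate is 0/400 = 0, so apply the 1/(2N) correction: FA → 1/(2·400) = 0.00125.
z(H) = z(0.89000) = 1.227
z(FA) = z(0.00125) = -3.023
d' = 1.227 − (-3.023) = 4.250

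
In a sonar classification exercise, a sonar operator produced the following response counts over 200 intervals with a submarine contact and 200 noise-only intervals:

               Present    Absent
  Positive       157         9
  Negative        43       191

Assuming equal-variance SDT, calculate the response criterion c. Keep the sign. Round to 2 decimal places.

H = 157/200 = 0.7850
FA = 9/200 = 0.0450
z(0.7850) = 0.7892, z(0.0450) = -1.6954
c = −½·[z(H) + z(FA)] = −0.5 × (0.7892 + (-1.6954)) = 0.4531
c > 0: the sonar operator has a conservative response bias.

c = 0.45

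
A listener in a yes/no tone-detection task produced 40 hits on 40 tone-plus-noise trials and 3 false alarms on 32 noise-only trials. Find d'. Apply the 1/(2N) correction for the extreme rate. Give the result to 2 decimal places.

d' = 3.56

The hit rate is 40/40 = 1, so apply the 1/(2N) correction: H → 1 − 1/(2·40) = 0.98750.
z(H) = z(0.98750) = 2.241
z(FA) = z(0.09375) = -1.318
d' = 2.241 − (-1.318) = 3.559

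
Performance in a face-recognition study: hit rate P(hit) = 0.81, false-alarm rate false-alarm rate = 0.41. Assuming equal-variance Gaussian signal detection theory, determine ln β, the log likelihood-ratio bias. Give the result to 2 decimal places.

ln β = -0.36

z(H) = 0.878
z(FA) = -0.228
ln β = −½·[z(H)² − z(FA)²] = −0.5 × (0.771 − 0.052) = -0.3595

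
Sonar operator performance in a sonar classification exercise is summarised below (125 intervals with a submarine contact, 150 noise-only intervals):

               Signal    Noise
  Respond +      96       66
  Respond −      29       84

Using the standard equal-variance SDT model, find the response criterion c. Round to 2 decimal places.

H = 96/125 = 0.7680
FA = 66/150 = 0.4400
Φ⁻¹(0.7680) = 0.7323, Φ⁻¹(0.4400) = -0.1510
c = −½·[z(H) + z(FA)] = −0.5 × (0.7323 + (-0.1510)) = -0.29065
c < 0: the sonar operator has a liberal response bias.

c = -0.29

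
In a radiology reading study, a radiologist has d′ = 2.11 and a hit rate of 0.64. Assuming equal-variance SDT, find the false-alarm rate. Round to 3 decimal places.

false-alarm rate = 0.040

z(hit rate) = z(0.64) = 0.3585
z(FA) = z(H) − d' = 0.3585 − 2.11 = -1.7515
false-alarm rate = Φ(-1.7515) = 0.0399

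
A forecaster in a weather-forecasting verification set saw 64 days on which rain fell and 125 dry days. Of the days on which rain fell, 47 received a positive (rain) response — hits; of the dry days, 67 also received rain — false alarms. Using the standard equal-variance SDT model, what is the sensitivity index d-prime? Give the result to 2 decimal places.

H = 47/64 = 0.7344
FA = 67/125 = 0.5360
z(H) = z(0.7344) = 0.6262
z(FA) = z(0.5360) = 0.0904
d' = z(H) − z(FA) = 0.6262 − 0.0904 = 0.5358

d-prime = 0.54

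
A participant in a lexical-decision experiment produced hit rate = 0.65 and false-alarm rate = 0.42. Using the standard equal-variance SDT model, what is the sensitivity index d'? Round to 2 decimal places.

d' = 0.59

Φ⁻¹(H) = 0.3853
Φ⁻¹(FA) = -0.2019
d' = z(H) − z(FA) = 0.3853 − (-0.2019) = 0.5872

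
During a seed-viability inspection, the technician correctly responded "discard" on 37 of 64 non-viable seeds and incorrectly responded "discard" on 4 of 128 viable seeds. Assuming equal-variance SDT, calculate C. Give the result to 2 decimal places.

H = 37/64 = 0.5781
FA = 4/128 = 0.0312
Φ⁻¹(0.5781) = 0.1970, Φ⁻¹(0.0312) = -1.8634
c = −½·[z(H) + z(FA)] = −0.5 × (0.1970 + (-1.8634)) = 0.8332
c > 0: the technician has a conservative response bias.

C = 0.83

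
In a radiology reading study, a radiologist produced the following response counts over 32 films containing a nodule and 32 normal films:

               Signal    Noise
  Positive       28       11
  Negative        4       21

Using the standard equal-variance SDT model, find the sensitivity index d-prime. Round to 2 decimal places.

d-prime = 1.55

H = 28/32 = 0.8750
FA = 11/32 = 0.3438
z(0.8750) = 1.150, z(0.3438) = -0.402
d' = z(H) − z(FA) = 1.150 − (-0.402) = 1.552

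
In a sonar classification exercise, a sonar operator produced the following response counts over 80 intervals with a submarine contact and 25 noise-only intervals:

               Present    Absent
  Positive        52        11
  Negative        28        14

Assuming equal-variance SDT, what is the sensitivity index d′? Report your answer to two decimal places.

H = 52/80 = 0.6500
FA = 11/25 = 0.4400
Φ⁻¹(H) = Φ⁻¹(0.6500) = 0.3853
Φ⁻¹(FA) = Φ⁻¹(0.4400) = -0.1510
d' = z(H) − z(FA) = 0.3853 − (-0.1510) = 0.5363

d′ = 0.54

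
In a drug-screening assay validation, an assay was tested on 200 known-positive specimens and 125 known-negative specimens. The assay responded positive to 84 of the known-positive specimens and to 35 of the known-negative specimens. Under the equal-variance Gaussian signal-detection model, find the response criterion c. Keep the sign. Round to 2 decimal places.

c = 0.39

H = 84/200 = 0.4200
FA = 35/125 = 0.2800
Φ⁻¹(0.4200) = -0.202, Φ⁻¹(0.2800) = -0.583
c = −½·[z(H) + z(FA)] = −0.5 × (-0.202 + (-0.583)) = 0.3925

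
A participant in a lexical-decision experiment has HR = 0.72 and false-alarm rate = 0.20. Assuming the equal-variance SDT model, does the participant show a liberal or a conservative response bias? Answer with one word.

conservative

z(H) = 0.583, z(FA) = -0.842
c = −½·(z(H) + z(FA)) = 0.1295
c > 0 → conservative criterion (biased toward responding “no”).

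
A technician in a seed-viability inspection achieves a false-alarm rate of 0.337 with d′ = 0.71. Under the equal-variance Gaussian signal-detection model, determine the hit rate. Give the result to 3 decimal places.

z(false-alarm rate) = z(0.337) = -0.4207
z(H) = z(FA) + d' = -0.4207 + 0.71 = 0.2893
hit rate = Φ(0.2893) = 0.6138

hit rate = 0.614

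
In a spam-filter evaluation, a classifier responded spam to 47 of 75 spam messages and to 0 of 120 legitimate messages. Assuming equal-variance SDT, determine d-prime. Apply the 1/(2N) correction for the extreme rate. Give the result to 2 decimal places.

The false-alarm rate is 0/120 = 0, so apply the 1/(2N) correction: FA → 1/(2·120) = 0.00417.
z(H) = z(0.62667) = 0.323
z(FA) = z(0.00417) = -2.638
d' = 0.323 − (-2.638) = 2.961

d-prime = 2.96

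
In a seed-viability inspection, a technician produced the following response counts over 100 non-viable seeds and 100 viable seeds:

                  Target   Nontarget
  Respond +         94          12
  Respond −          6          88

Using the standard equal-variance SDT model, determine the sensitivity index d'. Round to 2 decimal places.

H = 94/100 = 0.9400
FA = 12/100 = 0.1200
Φ⁻¹(H) = 1.5548
Φ⁻¹(FA) = -1.1750
d' = z(H) − z(FA) = 1.5548 − (-1.1750) = 2.7298

d' = 2.73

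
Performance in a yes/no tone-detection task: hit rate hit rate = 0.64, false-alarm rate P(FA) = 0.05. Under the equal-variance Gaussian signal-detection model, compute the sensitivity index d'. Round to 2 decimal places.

d' = 2.00

z(H) = z(0.64) = 0.3585
z(FA) = z(0.05) = -1.6449
d' = z(H) − z(FA) = 0.3585 − (-1.6449) = 2.0034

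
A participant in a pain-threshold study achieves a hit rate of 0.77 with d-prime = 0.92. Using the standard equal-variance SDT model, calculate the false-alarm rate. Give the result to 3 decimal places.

false-alarm rate = 0.428

z(hit rate) = z(0.77) = 0.7388
z(FA) = z(H) − d' = 0.7388 − 0.92 = -0.1812
false-alarm rate = Φ(-0.1812) = 0.4281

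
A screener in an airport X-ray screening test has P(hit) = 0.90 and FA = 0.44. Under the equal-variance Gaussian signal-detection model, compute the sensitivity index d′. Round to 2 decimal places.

d′ = 1.43

z(H) = z(0.90) = 1.282
z(FA) = z(0.44) = -0.151
d' = z(H) − z(FA) = 1.282 − (-0.151) = 1.433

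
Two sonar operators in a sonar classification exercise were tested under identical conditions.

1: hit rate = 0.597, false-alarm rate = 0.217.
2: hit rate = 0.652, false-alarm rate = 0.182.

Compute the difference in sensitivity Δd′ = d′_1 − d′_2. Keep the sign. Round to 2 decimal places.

Δd′ = -0.27

1: z(0.597) = 0.246, z(0.217) = -0.782, d' = 1.028
2: z(0.652) = 0.391, z(0.182) = -0.908, d' = 1.299
Δd' = d'_1 − d'_2 = 1.028 − 1.299 = -0.271
2 has the higher sensitivity.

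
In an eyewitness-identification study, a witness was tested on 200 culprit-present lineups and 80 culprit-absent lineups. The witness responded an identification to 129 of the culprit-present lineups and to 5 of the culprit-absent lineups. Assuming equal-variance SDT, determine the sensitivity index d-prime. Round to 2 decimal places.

d-prime = 1.91

H = 129/200 = 0.6450
FA = 5/80 = 0.0625
Φ⁻¹(H) = 0.372
Φ⁻¹(FA) = -1.534
d' = z(H) − z(FA) = 0.372 − (-1.534) = 1.906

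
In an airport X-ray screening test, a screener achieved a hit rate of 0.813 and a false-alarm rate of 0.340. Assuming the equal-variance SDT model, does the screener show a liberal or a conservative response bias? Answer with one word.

liberal

z(H) = 0.889, z(FA) = -0.412
c = −½·(z(H) + z(FA)) = -0.2385
c < 0 → liberal criterion (biased toward responding “yes”).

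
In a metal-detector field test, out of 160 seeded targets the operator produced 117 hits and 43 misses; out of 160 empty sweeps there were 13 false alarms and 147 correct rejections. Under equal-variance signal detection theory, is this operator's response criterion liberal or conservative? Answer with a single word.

z(H) = 0.617, z(FA) = -1.397
c = −½·(z(H) + z(FA)) = 0.390
c > 0 → conservative criterion (biased toward responding “no”).

conservative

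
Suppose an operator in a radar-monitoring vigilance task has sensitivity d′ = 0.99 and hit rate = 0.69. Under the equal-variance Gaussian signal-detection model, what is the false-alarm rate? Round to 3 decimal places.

z(hit rate) = z(0.69) = 0.4959
z(FA) = z(H) − d' = 0.4959 − 0.99 = -0.4941
false-alarm rate = Φ(-0.4941) = 0.3106

false-alarm rate = 0.311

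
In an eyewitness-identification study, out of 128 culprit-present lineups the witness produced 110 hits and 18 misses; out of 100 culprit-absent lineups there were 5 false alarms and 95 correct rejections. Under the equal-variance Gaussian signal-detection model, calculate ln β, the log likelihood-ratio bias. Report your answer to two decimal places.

ln β = 0.77

H = 110/128 = 0.8594
FA = 5/100 = 0.0500
z(0.8594) = 1.078, z(0.0500) = -1.645
ln β = −½·[z(H)² − z(FA)²] = −0.5 × (1.162 − 2.706) = 0.772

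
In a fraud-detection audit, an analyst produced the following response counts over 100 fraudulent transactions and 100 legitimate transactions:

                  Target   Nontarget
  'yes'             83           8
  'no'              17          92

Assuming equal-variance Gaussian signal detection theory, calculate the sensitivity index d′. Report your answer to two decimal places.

H = 83/100 = 0.8300
FA = 8/100 = 0.0800
z(H) = 0.954
z(FA) = -1.405
d' = z(H) − z(FA) = 0.954 − (-1.405) = 2.359

d′ = 2.36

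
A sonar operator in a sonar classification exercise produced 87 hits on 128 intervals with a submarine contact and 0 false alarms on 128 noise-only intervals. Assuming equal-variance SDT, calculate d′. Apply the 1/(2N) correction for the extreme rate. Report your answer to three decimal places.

The false-alarm rate is 0/128 = 0, so apply the 1/(2N) correction: FA → 1/(2·128) = 0.00391.
z(H) = z(0.67969) = 0.4668
z(FA) = z(0.00391) = -2.6597
d' = 0.4668 − (-2.6597) = 3.1265

d′ = 3.127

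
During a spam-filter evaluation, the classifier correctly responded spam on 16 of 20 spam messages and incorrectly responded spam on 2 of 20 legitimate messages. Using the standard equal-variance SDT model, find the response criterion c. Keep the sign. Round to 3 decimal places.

c = 0.220

H = 16/20 = 0.8000
FA = 2/20 = 0.1000
z(0.8000) = 0.8416, z(0.1000) = -1.2816
c = −½·[z(H) + z(FA)] = −0.5 × (0.8416 + (-1.2816)) = 0.2200
c > 0: the classifier has a conservative response bias.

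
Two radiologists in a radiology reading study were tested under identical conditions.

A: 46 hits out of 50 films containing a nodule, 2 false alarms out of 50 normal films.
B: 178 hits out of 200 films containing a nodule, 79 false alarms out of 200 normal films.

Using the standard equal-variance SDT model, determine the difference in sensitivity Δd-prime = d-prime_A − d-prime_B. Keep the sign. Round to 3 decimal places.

Δd-prime = 1.663

A: z(0.9200) = 1.4051, z(0.0400) = -1.7507, d' = 3.1558
B: z(0.8900) = 1.2265, z(0.3950) = -0.2663, d' = 1.4928
Δd' = d'_A − d'_B = 3.1558 − 1.4928 = 1.6630
A has the higher sensitivity.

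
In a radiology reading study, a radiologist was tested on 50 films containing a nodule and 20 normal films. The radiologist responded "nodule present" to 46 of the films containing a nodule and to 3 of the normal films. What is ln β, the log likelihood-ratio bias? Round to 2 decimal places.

H = 46/50 = 0.9200
FA = 3/20 = 0.1500
z(0.9200) = 1.405, z(0.1500) = -1.036
ln β = −½·[z(H)² − z(FA)²] = −0.5 × (1.974 − 1.073) = -0.4505

ln β = -0.45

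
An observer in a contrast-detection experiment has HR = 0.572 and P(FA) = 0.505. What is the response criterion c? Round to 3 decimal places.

c = -0.097

z(H) = z(0.572) = 0.1815
z(FA) = z(0.505) = 0.0125
c = −½·[z(H) + z(FA)] = −0.5 × (0.1815 + 0.0125) = -0.0970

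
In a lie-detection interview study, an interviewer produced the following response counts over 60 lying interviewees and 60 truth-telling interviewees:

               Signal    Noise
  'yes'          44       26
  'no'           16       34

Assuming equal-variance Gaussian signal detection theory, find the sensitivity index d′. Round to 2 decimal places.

d′ = 0.79

H = 44/60 = 0.7333
FA = 26/60 = 0.4333
Φ⁻¹(H) = Φ⁻¹(0.7333) = 0.623
Φ⁻¹(FA) = Φ⁻¹(0.4333) = -0.168
d' = z(H) − z(FA) = 0.623 − (-0.168) = 0.791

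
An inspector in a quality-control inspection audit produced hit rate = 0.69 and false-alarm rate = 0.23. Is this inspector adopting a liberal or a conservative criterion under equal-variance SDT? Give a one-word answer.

conservative

z(H) = 0.496, z(FA) = -0.739
c = −½·(z(H) + z(FA)) = 0.1215
c > 0 → conservative criterion (biased toward responding “no”).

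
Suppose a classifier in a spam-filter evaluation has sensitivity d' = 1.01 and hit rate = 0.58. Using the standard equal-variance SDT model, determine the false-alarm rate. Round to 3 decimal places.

z(hit rate) = z(0.58) = 0.2019
z(FA) = z(H) − d' = 0.2019 − 1.01 = -0.8081
false-alarm rate = Φ(-0.8081) = 0.2095

false-alarm rate = 0.210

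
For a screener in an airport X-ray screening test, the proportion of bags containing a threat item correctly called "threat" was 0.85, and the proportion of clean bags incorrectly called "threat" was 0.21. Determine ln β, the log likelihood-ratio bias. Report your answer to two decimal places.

ln β = -0.21

z(H) = z(0.85) = 1.036
z(FA) = z(0.21) = -0.806
ln β = −½·[z(H)² − z(FA)²] = −0.5 × (1.073 − 0.650) = -0.2115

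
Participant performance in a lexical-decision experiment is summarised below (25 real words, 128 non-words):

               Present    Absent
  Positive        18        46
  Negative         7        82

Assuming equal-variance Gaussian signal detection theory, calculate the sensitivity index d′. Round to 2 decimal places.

d′ = 0.94

H = 18/25 = 0.7200
FA = 46/128 = 0.3594
z(0.7200) = 0.583, z(0.3594) = -0.360
d' = z(H) − z(FA) = 0.583 − (-0.360) = 0.943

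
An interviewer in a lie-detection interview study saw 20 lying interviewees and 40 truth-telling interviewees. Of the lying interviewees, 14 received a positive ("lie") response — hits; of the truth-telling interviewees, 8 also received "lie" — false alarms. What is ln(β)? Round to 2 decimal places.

H = 14/20 = 0.7000
FA = 8/40 = 0.2000
z(H) = z(0.7000) = 0.524
z(FA) = z(0.2000) = -0.842
ln β = −½·[z(H)² − z(FA)²] = −0.5 × (0.275 − 0.709) = 0.217

ln β = 0.22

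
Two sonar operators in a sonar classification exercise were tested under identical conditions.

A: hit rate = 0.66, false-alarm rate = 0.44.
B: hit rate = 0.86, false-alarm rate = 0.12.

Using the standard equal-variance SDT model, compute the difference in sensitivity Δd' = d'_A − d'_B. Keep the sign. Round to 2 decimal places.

Δd' = -1.69

A: z(0.66) = 0.412, z(0.44) = -0.151, d' = 0.563
B: z(0.86) = 1.080, z(0.12) = -1.175, d' = 2.255
Δd' = d'_A − d'_B = 0.563 − 2.255 = -1.692
B has the higher sensitivity.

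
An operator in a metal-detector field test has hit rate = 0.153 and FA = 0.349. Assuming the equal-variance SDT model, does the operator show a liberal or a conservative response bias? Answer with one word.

conservative

z(H) = -1.024, z(FA) = -0.388
c = −½·(z(H) + z(FA)) = 0.706
c > 0 → conservative criterion (biased toward responding “no”).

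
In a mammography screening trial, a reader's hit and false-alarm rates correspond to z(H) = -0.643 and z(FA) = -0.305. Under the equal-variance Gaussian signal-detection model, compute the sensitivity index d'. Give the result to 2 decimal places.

d' = -0.34

d' = z(H) − z(FA) = -0.643 − (-0.305) = -0.338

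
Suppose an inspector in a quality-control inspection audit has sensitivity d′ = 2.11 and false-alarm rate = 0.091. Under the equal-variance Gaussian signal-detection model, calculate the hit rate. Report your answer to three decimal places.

z(false-alarm rate) = z(0.091) = -1.3346
z(H) = z(FA) + d' = -1.3346 + 2.11 = 0.7754
hit rate = Φ(0.7754) = 0.7809

hit rate = 0.781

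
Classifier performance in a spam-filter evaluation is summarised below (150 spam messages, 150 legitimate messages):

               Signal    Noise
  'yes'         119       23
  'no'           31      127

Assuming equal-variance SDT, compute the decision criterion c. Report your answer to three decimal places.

H = 119/150 = 0.7933
FA = 23/150 = 0.1533
z(H) = z(0.7933) = 0.8179
z(FA) = z(0.1533) = -1.0224
c = −½·[z(H) + z(FA)] = −0.5 × (0.8179 + (-1.0224)) = 0.10225
c > 0: the classifier has a conservative response bias.

c = 0.102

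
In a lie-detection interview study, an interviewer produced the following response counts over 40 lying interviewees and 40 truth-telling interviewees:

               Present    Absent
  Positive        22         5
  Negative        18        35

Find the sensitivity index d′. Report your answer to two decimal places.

H = 22/40 = 0.5500
FA = 5/40 = 0.1250
Φ⁻¹(H) = 0.1257
Φ⁻¹(FA) = -1.1503
d' = z(H) − z(FA) = 0.1257 − (-1.1503) = 1.2760

d′ = 1.28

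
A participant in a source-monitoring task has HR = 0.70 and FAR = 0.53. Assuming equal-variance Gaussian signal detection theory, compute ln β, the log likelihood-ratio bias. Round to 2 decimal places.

z(H) = 0.524
z(FA) = 0.075
ln β = −½·[z(H)² − z(FA)²] = −0.5 × (0.275 − 0.006) = -0.1345

ln β = -0.13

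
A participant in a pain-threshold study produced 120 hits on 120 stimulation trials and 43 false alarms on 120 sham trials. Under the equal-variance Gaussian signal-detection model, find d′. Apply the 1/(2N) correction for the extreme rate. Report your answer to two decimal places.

d′ = 3.00

The hit rate is 120/120 = 1, so apply the 1/(2N) correction: H → 1 − 1/(2·120) = 0.99583.
z(H) = z(0.99583) = 2.638
z(FA) = z(0.35833) = -0.363
d' = 2.638 − (-0.363) = 3.001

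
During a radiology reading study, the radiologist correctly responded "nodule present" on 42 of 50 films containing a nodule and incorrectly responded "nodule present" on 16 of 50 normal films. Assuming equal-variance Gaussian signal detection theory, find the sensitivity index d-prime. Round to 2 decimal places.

d-prime = 1.46

H = 42/50 = 0.8400
FA = 16/50 = 0.3200
z(H) = z(0.8400) = 0.994
z(FA) = z(0.3200) = -0.468
d' = z(H) − z(FA) = 0.994 − (-0.468) = 1.462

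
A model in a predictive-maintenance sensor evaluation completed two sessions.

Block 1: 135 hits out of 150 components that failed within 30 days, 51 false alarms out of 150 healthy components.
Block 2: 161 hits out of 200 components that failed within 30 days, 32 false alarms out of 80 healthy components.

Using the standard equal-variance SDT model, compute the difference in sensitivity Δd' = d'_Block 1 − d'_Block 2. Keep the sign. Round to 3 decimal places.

Block 1: z(0.9000) = 1.2816, z(0.3400) = -0.4125, d' = 1.6941
Block 2: z(0.8050) = 0.8596, z(0.4000) = -0.2533, d' = 1.1129
Δd' = d'_Block 1 − d'_Block 2 = 1.6941 − 1.1129 = 0.5812
Block 1 has the higher sensitivity.

Δd' = 0.581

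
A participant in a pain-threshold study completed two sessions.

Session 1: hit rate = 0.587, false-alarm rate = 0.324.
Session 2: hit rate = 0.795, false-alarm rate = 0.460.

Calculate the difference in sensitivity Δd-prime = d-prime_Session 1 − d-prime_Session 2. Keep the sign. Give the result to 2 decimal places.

Δd-prime = -0.25

Session 1: z(0.587) = 0.220, z(0.324) = -0.457, d' = 0.677
Session 2: z(0.795) = 0.824, z(0.460) = -0.100, d' = 0.924
Δd' = d'_Session 1 − d'_Session 2 = 0.677 − 0.924 = -0.247
Session 2 has the higher sensitivity.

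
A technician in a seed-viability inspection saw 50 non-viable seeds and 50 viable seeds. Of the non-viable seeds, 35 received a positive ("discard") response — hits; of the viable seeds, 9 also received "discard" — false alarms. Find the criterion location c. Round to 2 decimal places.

c = 0.20

H = 35/50 = 0.7000
FA = 9/50 = 0.1800
z(H) = 0.5244
z(FA) = -0.9154
c = −½·[z(H) + z(FA)] = −0.5 × (0.5244 + (-0.9154)) = 0.1955
c > 0: the technician has a conservative response bias.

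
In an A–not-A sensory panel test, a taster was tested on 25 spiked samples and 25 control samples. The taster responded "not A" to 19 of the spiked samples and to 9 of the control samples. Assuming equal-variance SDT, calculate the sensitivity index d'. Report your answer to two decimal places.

d' = 1.06

H = 19/25 = 0.7600
FA = 9/25 = 0.3600
z(H) = z(0.7600) = 0.7063
z(FA) = z(0.3600) = -0.3585
d' = z(H) − z(FA) = 0.7063 − (-0.3585) = 1.0648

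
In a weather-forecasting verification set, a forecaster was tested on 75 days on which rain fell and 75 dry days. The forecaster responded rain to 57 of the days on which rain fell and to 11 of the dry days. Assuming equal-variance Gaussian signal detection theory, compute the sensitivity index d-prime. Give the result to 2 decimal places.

d-prime = 1.76

H = 57/75 = 0.7600
FA = 11/75 = 0.1467
z(0.7600) = 0.7063, z(0.1467) = -1.0507
d' = z(H) − z(FA) = 0.7063 − (-1.0507) = 1.7570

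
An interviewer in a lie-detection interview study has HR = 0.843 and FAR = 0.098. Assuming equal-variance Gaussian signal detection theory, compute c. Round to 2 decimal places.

c = 0.14

z(H) = 1.007
z(FA) = -1.293
c = −½·[z(H) + z(FA)] = −0.5 × (1.007 + (-1.293)) = 0.143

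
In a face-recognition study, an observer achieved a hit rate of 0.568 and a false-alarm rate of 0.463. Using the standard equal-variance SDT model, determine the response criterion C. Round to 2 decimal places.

z(H) = 0.1713
z(FA) = -0.0929
c = −½·[z(H) + z(FA)] = −0.5 × (0.1713 + (-0.0929)) = -0.0392

C = -0.04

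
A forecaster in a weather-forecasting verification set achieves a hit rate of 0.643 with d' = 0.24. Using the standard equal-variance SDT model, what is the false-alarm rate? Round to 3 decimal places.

z(hit rate) = z(0.643) = 0.3665
z(FA) = z(H) − d' = 0.3665 − 0.24 = 0.1265
false-alarm rate = Φ(0.1265) = 0.5503

false-alarm rate = 0.550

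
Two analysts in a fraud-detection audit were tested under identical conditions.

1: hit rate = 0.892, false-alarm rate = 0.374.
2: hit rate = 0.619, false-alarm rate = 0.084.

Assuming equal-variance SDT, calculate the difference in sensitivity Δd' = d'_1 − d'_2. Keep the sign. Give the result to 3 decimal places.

1: z(0.892) = 1.2372, z(0.374) = -0.3213, d' = 1.5585
2: z(0.619) = 0.3029, z(0.084) = -1.3787, d' = 1.6816
Δd' = d'_1 − d'_2 = 1.5585 − 1.6816 = -0.1231
2 has the higher sensitivity.

Δd' = -0.123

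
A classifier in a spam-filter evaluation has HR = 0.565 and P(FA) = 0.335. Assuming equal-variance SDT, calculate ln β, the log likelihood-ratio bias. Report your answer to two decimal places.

ln β = 0.08

z(H) = 0.164
z(FA) = -0.426
ln β = −½·[z(H)² − z(FA)²] = −0.5 × (0.027 − 0.181) = 0.077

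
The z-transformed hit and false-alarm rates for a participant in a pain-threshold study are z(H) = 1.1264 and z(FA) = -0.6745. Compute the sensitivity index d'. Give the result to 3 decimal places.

d' = z(H) − z(FA) = 1.1264 − (-0.6745) = 1.8009

d' = 1.801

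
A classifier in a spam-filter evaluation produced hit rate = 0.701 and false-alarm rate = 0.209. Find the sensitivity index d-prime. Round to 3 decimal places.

d-prime = 1.337

z(0.701) = 0.5273, z(0.209) = -0.8099
d' = z(H) − z(FA) = 0.5273 − (-0.8099) = 1.3372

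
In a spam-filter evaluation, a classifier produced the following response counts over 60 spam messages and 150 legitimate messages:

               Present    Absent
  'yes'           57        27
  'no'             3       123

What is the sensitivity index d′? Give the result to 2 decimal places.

d′ = 2.56

H = 57/60 = 0.9500
FA = 27/150 = 0.1800
z(H) = z(0.9500) = 1.6449
z(FA) = z(0.1800) = -0.9154
d' = z(H) − z(FA) = 1.6449 − (-0.9154) = 2.5603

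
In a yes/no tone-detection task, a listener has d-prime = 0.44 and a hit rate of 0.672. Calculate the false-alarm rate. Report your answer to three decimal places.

z(hit rate) = z(0.672) = 0.4454
z(FA) = z(H) − d' = 0.4454 − 0.44 = 0.0054
false-alarm rate = Φ(0.0054) = 0.5022

false-alarm rate = 0.502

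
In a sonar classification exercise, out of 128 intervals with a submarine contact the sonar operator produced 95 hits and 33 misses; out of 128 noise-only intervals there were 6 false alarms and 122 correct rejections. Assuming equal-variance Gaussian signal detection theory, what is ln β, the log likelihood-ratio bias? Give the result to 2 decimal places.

H = 95/128 = 0.7422
FA = 6/128 = 0.0469
z(H) = 0.650
z(FA) = -1.676
ln β = −½·[z(H)² − z(FA)²] = −0.5 × (0.423 − 2.809) = 1.193

ln β = 1.19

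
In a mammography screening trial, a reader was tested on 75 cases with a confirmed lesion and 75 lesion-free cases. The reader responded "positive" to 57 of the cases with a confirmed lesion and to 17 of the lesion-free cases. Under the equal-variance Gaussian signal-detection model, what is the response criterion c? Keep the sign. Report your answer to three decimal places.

H = 57/75 = 0.7600
FA = 17/75 = 0.2267
Φ⁻¹(H) = 0.7063
Φ⁻¹(FA) = -0.7498
c = −½·[z(H) + z(FA)] = −0.5 × (0.7063 + (-0.7498)) = 0.02175
c > 0: the reader has a conservative response bias.

c = 0.022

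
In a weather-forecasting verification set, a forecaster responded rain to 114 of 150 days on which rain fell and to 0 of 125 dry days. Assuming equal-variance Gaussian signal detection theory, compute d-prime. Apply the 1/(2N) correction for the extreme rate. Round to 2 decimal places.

d-prime = 3.36

The false-alarm rate is 0/125 = 0, so apply the 1/(2N) correction: FA → 1/(2·125) = 0.00400.
z(H) = z(0.76000) = 0.706
z(FA) = z(0.00400) = -2.652
d' = 0.706 − (-2.652) = 3.358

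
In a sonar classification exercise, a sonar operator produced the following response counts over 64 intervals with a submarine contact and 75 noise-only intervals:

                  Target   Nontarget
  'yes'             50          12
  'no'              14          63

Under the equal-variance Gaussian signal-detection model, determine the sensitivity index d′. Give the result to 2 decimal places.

d′ = 1.77

H = 50/64 = 0.7812
FA = 12/75 = 0.1600
Φ⁻¹(H) = Φ⁻¹(0.7812) = 0.776
Φ⁻¹(FA) = Φ⁻¹(0.1600) = -0.994
d' = z(H) − z(FA) = 0.776 − (-0.994) = 1.770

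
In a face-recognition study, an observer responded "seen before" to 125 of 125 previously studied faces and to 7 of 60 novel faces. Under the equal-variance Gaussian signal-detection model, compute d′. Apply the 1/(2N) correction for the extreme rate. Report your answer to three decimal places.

d′ = 3.844

The hit rate is 125/125 = 1, so apply the 1/(2N) correction: H → 1 − 1/(2·125) = 0.99600.
z(H) = z(0.99600) = 2.6521
z(FA) = z(0.11667) = -1.1918
d' = 2.6521 − (-1.1918) = 3.8439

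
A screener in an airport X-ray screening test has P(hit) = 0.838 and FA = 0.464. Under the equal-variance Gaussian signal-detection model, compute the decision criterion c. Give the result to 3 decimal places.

c = -0.448

Φ⁻¹(0.838) = 0.9863, Φ⁻¹(0.464) = -0.0904
c = −½·[z(H) + z(FA)] = −0.5 × (0.9863 + (-0.0904)) = -0.44795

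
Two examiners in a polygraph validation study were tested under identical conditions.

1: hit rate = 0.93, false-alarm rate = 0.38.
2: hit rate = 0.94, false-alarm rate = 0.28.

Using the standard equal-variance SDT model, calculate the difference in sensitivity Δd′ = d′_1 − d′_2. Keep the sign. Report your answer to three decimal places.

Δd′ = -0.356

1: z(0.93) = 1.4758, z(0.38) = -0.3055, d' = 1.7813
2: z(0.94) = 1.5548, z(0.28) = -0.5828, d' = 2.1376
Δd' = d'_1 − d'_2 = 1.7813 − 2.1376 = -0.3563
2 has the higher sensitivity.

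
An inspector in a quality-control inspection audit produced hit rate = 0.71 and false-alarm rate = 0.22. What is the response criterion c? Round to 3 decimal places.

c = 0.109

Φ⁻¹(0.71) = 0.5534, Φ⁻¹(0.22) = -0.7722
c = −½·[z(H) + z(FA)] = −0.5 × (0.5534 + (-0.7722)) = 0.1094
c > 0: the inspector has a conservative response bias.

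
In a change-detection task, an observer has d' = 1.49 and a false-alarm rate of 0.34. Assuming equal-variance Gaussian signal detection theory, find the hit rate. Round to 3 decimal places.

hit rate = 0.859

z(false-alarm rate) = z(0.34) = -0.4125
z(H) = z(FA) + d' = -0.4125 + 1.49 = 1.0775
hit rate = Φ(1.0775) = 0.8594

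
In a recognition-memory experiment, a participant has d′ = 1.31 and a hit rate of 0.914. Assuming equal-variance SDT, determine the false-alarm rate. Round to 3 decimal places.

false-alarm rate = 0.522

z(hit rate) = z(0.914) = 1.3658
z(FA) = z(H) − d' = 1.3658 − 1.31 = 0.0558
false-alarm rate = Φ(0.0558) = 0.5222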